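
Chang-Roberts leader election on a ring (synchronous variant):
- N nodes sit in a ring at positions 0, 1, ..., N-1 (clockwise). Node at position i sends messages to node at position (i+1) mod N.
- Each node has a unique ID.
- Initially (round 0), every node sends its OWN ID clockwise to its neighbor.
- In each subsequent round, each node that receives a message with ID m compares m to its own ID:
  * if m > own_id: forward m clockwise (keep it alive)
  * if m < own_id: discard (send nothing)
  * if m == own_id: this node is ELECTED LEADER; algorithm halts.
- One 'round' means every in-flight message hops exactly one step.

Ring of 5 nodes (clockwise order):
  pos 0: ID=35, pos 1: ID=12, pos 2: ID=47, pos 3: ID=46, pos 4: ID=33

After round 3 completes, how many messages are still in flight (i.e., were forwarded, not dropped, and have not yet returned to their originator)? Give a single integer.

Round 1: pos1(id12) recv 35: fwd; pos2(id47) recv 12: drop; pos3(id46) recv 47: fwd; pos4(id33) recv 46: fwd; pos0(id35) recv 33: drop
Round 2: pos2(id47) recv 35: drop; pos4(id33) recv 47: fwd; pos0(id35) recv 46: fwd
Round 3: pos0(id35) recv 47: fwd; pos1(id12) recv 46: fwd
After round 3: 2 messages still in flight

Answer: 2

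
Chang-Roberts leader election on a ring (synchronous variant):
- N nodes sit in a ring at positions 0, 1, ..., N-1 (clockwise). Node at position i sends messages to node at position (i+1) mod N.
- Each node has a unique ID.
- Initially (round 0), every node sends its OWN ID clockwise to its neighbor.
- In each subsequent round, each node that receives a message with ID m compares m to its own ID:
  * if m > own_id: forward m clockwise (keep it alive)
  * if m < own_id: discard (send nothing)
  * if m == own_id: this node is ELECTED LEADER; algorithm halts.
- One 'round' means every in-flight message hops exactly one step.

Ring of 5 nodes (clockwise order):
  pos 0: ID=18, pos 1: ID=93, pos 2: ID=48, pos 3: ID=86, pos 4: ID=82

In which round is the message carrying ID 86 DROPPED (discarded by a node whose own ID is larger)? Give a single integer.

Round 1: pos1(id93) recv 18: drop; pos2(id48) recv 93: fwd; pos3(id86) recv 48: drop; pos4(id82) recv 86: fwd; pos0(id18) recv 82: fwd
Round 2: pos3(id86) recv 93: fwd; pos0(id18) recv 86: fwd; pos1(id93) recv 82: drop
Round 3: pos4(id82) recv 93: fwd; pos1(id93) recv 86: drop
Round 4: pos0(id18) recv 93: fwd
Round 5: pos1(id93) recv 93: ELECTED
Message ID 86 originates at pos 3; dropped at pos 1 in round 3

Answer: 3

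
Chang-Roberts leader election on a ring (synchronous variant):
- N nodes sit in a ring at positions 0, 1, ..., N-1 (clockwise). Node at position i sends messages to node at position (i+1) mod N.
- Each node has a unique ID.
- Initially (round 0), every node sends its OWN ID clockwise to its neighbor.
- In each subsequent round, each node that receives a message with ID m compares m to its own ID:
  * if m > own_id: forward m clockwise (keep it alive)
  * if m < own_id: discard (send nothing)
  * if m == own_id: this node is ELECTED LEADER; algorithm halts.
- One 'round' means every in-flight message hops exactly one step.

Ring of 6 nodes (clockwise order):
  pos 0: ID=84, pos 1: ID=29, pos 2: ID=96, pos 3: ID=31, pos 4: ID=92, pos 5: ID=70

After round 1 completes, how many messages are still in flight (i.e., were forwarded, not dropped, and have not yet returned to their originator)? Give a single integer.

Round 1: pos1(id29) recv 84: fwd; pos2(id96) recv 29: drop; pos3(id31) recv 96: fwd; pos4(id92) recv 31: drop; pos5(id70) recv 92: fwd; pos0(id84) recv 70: drop
After round 1: 3 messages still in flight

Answer: 3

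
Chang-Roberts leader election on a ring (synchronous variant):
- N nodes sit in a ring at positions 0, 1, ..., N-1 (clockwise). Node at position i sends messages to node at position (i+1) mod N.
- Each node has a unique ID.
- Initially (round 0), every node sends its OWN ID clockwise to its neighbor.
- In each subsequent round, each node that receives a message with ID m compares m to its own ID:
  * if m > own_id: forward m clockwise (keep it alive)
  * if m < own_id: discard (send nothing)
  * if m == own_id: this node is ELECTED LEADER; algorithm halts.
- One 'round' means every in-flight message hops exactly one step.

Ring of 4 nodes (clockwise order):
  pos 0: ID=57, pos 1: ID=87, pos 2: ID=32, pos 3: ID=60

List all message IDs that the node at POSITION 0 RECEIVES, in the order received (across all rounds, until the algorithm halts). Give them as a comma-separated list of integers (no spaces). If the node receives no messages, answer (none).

Answer: 60,87

Derivation:
Round 1: pos1(id87) recv 57: drop; pos2(id32) recv 87: fwd; pos3(id60) recv 32: drop; pos0(id57) recv 60: fwd
Round 2: pos3(id60) recv 87: fwd; pos1(id87) recv 60: drop
Round 3: pos0(id57) recv 87: fwd
Round 4: pos1(id87) recv 87: ELECTED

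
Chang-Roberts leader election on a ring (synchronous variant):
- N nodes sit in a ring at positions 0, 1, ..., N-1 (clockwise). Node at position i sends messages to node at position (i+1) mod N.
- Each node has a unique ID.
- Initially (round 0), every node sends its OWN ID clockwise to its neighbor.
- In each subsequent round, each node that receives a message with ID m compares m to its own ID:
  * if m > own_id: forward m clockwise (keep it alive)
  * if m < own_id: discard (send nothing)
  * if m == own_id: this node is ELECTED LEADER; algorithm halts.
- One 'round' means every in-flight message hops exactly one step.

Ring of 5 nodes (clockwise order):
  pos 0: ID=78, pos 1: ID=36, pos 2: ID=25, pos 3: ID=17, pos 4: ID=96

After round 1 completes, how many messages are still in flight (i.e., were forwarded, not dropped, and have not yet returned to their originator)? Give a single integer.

Answer: 4

Derivation:
Round 1: pos1(id36) recv 78: fwd; pos2(id25) recv 36: fwd; pos3(id17) recv 25: fwd; pos4(id96) recv 17: drop; pos0(id78) recv 96: fwd
After round 1: 4 messages still in flight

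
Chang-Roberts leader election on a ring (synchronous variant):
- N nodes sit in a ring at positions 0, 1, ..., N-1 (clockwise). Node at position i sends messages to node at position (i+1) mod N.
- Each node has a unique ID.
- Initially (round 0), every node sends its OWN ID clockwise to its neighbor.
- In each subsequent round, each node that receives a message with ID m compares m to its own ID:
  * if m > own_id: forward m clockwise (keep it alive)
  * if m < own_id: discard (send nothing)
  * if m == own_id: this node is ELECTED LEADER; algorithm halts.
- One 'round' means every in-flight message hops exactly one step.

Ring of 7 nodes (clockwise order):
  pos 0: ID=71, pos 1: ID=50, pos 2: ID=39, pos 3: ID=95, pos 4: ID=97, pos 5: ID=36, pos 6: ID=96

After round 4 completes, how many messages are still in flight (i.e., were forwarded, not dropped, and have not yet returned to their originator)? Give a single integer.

Round 1: pos1(id50) recv 71: fwd; pos2(id39) recv 50: fwd; pos3(id95) recv 39: drop; pos4(id97) recv 95: drop; pos5(id36) recv 97: fwd; pos6(id96) recv 36: drop; pos0(id71) recv 96: fwd
Round 2: pos2(id39) recv 71: fwd; pos3(id95) recv 50: drop; pos6(id96) recv 97: fwd; pos1(id50) recv 96: fwd
Round 3: pos3(id95) recv 71: drop; pos0(id71) recv 97: fwd; pos2(id39) recv 96: fwd
Round 4: pos1(id50) recv 97: fwd; pos3(id95) recv 96: fwd
After round 4: 2 messages still in flight

Answer: 2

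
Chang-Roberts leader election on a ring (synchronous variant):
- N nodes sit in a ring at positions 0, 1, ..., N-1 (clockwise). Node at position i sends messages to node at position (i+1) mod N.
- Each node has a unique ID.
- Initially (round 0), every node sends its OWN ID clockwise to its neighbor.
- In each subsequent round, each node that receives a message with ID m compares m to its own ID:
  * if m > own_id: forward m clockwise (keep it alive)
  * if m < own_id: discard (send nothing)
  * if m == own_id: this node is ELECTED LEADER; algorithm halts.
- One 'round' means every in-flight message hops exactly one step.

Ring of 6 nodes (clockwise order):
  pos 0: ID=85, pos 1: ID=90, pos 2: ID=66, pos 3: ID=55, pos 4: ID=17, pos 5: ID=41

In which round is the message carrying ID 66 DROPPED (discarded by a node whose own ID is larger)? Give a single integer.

Round 1: pos1(id90) recv 85: drop; pos2(id66) recv 90: fwd; pos3(id55) recv 66: fwd; pos4(id17) recv 55: fwd; pos5(id41) recv 17: drop; pos0(id85) recv 41: drop
Round 2: pos3(id55) recv 90: fwd; pos4(id17) recv 66: fwd; pos5(id41) recv 55: fwd
Round 3: pos4(id17) recv 90: fwd; pos5(id41) recv 66: fwd; pos0(id85) recv 55: drop
Round 4: pos5(id41) recv 90: fwd; pos0(id85) recv 66: drop
Round 5: pos0(id85) recv 90: fwd
Round 6: pos1(id90) recv 90: ELECTED
Message ID 66 originates at pos 2; dropped at pos 0 in round 4

Answer: 4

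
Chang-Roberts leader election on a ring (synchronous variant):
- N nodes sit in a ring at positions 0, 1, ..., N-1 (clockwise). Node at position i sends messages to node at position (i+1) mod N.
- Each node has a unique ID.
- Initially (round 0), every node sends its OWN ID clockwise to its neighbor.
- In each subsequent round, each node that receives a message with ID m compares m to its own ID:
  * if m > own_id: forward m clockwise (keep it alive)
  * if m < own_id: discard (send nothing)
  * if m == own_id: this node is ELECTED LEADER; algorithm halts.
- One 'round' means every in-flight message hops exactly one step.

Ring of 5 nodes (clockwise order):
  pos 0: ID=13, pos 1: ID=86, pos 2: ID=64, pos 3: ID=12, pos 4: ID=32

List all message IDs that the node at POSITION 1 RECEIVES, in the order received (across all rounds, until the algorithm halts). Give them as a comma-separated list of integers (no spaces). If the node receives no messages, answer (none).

Answer: 13,32,64,86

Derivation:
Round 1: pos1(id86) recv 13: drop; pos2(id64) recv 86: fwd; pos3(id12) recv 64: fwd; pos4(id32) recv 12: drop; pos0(id13) recv 32: fwd
Round 2: pos3(id12) recv 86: fwd; pos4(id32) recv 64: fwd; pos1(id86) recv 32: drop
Round 3: pos4(id32) recv 86: fwd; pos0(id13) recv 64: fwd
Round 4: pos0(id13) recv 86: fwd; pos1(id86) recv 64: drop
Round 5: pos1(id86) recv 86: ELECTED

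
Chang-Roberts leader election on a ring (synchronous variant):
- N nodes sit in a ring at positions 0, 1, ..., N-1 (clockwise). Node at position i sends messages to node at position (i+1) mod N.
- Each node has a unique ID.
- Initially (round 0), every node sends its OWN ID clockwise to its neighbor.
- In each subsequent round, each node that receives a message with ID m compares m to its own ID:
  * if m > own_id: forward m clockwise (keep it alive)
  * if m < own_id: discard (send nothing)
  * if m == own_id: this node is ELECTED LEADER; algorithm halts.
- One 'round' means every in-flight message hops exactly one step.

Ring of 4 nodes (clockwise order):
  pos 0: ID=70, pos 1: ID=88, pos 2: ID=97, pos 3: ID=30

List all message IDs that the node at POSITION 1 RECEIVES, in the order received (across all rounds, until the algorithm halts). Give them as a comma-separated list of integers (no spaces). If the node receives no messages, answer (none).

Answer: 70,97

Derivation:
Round 1: pos1(id88) recv 70: drop; pos2(id97) recv 88: drop; pos3(id30) recv 97: fwd; pos0(id70) recv 30: drop
Round 2: pos0(id70) recv 97: fwd
Round 3: pos1(id88) recv 97: fwd
Round 4: pos2(id97) recv 97: ELECTED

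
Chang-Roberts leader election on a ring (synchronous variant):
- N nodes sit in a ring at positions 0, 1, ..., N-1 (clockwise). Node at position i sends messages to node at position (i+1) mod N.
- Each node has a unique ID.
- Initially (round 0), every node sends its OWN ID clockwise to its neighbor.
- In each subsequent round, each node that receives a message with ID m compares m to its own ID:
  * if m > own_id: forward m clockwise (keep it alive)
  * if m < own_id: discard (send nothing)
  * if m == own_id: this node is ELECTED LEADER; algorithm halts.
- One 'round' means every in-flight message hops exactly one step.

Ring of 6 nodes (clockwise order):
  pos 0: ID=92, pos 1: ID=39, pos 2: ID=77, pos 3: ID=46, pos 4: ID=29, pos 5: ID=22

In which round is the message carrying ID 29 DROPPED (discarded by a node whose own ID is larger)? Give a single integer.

Round 1: pos1(id39) recv 92: fwd; pos2(id77) recv 39: drop; pos3(id46) recv 77: fwd; pos4(id29) recv 46: fwd; pos5(id22) recv 29: fwd; pos0(id92) recv 22: drop
Round 2: pos2(id77) recv 92: fwd; pos4(id29) recv 77: fwd; pos5(id22) recv 46: fwd; pos0(id92) recv 29: drop
Round 3: pos3(id46) recv 92: fwd; pos5(id22) recv 77: fwd; pos0(id92) recv 46: drop
Round 4: pos4(id29) recv 92: fwd; pos0(id92) recv 77: drop
Round 5: pos5(id22) recv 92: fwd
Round 6: pos0(id92) recv 92: ELECTED
Message ID 29 originates at pos 4; dropped at pos 0 in round 2

Answer: 2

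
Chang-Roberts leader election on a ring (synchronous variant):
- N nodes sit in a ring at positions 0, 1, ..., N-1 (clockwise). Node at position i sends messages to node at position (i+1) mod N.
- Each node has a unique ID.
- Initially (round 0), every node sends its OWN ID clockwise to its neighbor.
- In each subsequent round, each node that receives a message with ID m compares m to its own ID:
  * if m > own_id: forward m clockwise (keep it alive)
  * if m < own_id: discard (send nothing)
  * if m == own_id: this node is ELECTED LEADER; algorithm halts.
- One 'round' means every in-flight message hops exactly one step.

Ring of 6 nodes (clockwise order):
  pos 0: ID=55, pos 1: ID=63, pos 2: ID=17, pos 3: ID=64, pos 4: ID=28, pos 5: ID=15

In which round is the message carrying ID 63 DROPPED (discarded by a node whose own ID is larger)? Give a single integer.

Round 1: pos1(id63) recv 55: drop; pos2(id17) recv 63: fwd; pos3(id64) recv 17: drop; pos4(id28) recv 64: fwd; pos5(id15) recv 28: fwd; pos0(id55) recv 15: drop
Round 2: pos3(id64) recv 63: drop; pos5(id15) recv 64: fwd; pos0(id55) recv 28: drop
Round 3: pos0(id55) recv 64: fwd
Round 4: pos1(id63) recv 64: fwd
Round 5: pos2(id17) recv 64: fwd
Round 6: pos3(id64) recv 64: ELECTED
Message ID 63 originates at pos 1; dropped at pos 3 in round 2

Answer: 2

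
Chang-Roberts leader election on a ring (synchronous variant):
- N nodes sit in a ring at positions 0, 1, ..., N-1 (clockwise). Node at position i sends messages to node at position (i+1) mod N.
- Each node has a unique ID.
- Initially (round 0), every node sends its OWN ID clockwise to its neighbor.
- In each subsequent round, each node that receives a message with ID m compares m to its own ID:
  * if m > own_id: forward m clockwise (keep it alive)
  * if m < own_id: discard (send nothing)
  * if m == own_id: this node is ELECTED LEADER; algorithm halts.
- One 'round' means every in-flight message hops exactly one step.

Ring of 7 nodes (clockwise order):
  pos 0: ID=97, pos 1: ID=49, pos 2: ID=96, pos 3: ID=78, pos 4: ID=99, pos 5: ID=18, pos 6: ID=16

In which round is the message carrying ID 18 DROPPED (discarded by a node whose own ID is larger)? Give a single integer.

Answer: 2

Derivation:
Round 1: pos1(id49) recv 97: fwd; pos2(id96) recv 49: drop; pos3(id78) recv 96: fwd; pos4(id99) recv 78: drop; pos5(id18) recv 99: fwd; pos6(id16) recv 18: fwd; pos0(id97) recv 16: drop
Round 2: pos2(id96) recv 97: fwd; pos4(id99) recv 96: drop; pos6(id16) recv 99: fwd; pos0(id97) recv 18: drop
Round 3: pos3(id78) recv 97: fwd; pos0(id97) recv 99: fwd
Round 4: pos4(id99) recv 97: drop; pos1(id49) recv 99: fwd
Round 5: pos2(id96) recv 99: fwd
Round 6: pos3(id78) recv 99: fwd
Round 7: pos4(id99) recv 99: ELECTED
Message ID 18 originates at pos 5; dropped at pos 0 in round 2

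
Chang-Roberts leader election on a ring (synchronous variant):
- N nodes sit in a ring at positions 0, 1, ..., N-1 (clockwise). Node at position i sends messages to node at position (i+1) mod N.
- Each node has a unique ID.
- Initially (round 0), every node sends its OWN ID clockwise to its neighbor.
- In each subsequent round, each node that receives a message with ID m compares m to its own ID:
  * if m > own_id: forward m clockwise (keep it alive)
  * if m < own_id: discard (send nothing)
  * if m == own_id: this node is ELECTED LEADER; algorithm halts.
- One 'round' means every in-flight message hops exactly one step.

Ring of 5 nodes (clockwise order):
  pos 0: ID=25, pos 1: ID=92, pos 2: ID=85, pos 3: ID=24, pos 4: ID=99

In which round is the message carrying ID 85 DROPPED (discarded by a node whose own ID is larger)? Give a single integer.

Answer: 2

Derivation:
Round 1: pos1(id92) recv 25: drop; pos2(id85) recv 92: fwd; pos3(id24) recv 85: fwd; pos4(id99) recv 24: drop; pos0(id25) recv 99: fwd
Round 2: pos3(id24) recv 92: fwd; pos4(id99) recv 85: drop; pos1(id92) recv 99: fwd
Round 3: pos4(id99) recv 92: drop; pos2(id85) recv 99: fwd
Round 4: pos3(id24) recv 99: fwd
Round 5: pos4(id99) recv 99: ELECTED
Message ID 85 originates at pos 2; dropped at pos 4 in round 2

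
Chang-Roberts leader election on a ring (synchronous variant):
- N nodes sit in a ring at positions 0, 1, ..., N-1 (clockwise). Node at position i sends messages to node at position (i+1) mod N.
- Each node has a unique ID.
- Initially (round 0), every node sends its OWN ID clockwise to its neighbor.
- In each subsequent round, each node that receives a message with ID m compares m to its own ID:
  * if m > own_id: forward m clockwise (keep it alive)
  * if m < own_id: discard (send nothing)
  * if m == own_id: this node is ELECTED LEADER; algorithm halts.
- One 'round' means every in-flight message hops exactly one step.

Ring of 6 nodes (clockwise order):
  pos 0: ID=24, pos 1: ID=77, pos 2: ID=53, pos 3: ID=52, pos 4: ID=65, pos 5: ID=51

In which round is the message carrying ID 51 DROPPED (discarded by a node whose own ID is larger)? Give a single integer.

Answer: 2

Derivation:
Round 1: pos1(id77) recv 24: drop; pos2(id53) recv 77: fwd; pos3(id52) recv 53: fwd; pos4(id65) recv 52: drop; pos5(id51) recv 65: fwd; pos0(id24) recv 51: fwd
Round 2: pos3(id52) recv 77: fwd; pos4(id65) recv 53: drop; pos0(id24) recv 65: fwd; pos1(id77) recv 51: drop
Round 3: pos4(id65) recv 77: fwd; pos1(id77) recv 65: drop
Round 4: pos5(id51) recv 77: fwd
Round 5: pos0(id24) recv 77: fwd
Round 6: pos1(id77) recv 77: ELECTED
Message ID 51 originates at pos 5; dropped at pos 1 in round 2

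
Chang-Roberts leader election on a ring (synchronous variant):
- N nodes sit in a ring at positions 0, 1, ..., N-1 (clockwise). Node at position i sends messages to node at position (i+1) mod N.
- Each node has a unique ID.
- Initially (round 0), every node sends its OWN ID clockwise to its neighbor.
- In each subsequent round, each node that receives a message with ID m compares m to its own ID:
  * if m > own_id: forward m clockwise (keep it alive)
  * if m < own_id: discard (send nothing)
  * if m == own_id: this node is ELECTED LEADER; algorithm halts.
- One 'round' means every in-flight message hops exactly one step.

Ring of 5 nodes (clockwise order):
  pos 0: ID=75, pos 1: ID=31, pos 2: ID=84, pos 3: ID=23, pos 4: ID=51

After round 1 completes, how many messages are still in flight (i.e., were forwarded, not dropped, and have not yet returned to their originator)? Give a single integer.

Answer: 2

Derivation:
Round 1: pos1(id31) recv 75: fwd; pos2(id84) recv 31: drop; pos3(id23) recv 84: fwd; pos4(id51) recv 23: drop; pos0(id75) recv 51: drop
After round 1: 2 messages still in flight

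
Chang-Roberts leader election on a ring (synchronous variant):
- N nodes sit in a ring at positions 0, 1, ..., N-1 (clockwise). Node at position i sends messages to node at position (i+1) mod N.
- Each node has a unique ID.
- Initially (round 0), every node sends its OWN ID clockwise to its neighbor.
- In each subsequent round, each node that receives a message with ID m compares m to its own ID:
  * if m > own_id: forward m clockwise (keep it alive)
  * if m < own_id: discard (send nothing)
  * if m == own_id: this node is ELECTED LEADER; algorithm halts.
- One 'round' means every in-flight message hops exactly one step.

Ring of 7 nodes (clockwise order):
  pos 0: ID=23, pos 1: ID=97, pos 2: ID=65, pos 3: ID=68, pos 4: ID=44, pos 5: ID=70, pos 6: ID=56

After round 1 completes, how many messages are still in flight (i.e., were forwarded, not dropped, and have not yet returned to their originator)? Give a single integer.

Answer: 4

Derivation:
Round 1: pos1(id97) recv 23: drop; pos2(id65) recv 97: fwd; pos3(id68) recv 65: drop; pos4(id44) recv 68: fwd; pos5(id70) recv 44: drop; pos6(id56) recv 70: fwd; pos0(id23) recv 56: fwd
After round 1: 4 messages still in flight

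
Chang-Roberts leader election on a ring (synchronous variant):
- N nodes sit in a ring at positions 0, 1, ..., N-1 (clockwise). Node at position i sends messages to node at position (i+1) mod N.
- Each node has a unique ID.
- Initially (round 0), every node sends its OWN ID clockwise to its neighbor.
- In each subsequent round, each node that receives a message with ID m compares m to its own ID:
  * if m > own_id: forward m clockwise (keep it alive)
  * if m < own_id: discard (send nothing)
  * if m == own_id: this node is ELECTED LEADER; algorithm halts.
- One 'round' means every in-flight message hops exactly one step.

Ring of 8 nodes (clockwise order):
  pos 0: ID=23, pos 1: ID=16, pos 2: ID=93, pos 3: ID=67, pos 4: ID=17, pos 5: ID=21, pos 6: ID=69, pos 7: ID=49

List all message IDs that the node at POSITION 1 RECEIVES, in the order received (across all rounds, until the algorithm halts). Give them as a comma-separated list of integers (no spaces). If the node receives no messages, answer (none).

Answer: 23,49,69,93

Derivation:
Round 1: pos1(id16) recv 23: fwd; pos2(id93) recv 16: drop; pos3(id67) recv 93: fwd; pos4(id17) recv 67: fwd; pos5(id21) recv 17: drop; pos6(id69) recv 21: drop; pos7(id49) recv 69: fwd; pos0(id23) recv 49: fwd
Round 2: pos2(id93) recv 23: drop; pos4(id17) recv 93: fwd; pos5(id21) recv 67: fwd; pos0(id23) recv 69: fwd; pos1(id16) recv 49: fwd
Round 3: pos5(id21) recv 93: fwd; pos6(id69) recv 67: drop; pos1(id16) recv 69: fwd; pos2(id93) recv 49: drop
Round 4: pos6(id69) recv 93: fwd; pos2(id93) recv 69: drop
Round 5: pos7(id49) recv 93: fwd
Round 6: pos0(id23) recv 93: fwd
Round 7: pos1(id16) recv 93: fwd
Round 8: pos2(id93) recv 93: ELECTED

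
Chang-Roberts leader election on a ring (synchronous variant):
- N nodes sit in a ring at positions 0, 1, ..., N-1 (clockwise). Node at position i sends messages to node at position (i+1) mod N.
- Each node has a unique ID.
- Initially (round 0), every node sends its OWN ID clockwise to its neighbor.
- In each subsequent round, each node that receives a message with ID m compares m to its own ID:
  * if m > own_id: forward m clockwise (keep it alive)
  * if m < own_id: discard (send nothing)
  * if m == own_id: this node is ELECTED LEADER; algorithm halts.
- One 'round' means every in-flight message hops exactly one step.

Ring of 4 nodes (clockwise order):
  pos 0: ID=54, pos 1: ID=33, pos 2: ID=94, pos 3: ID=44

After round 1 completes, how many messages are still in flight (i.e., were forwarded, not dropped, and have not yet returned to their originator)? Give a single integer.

Answer: 2

Derivation:
Round 1: pos1(id33) recv 54: fwd; pos2(id94) recv 33: drop; pos3(id44) recv 94: fwd; pos0(id54) recv 44: drop
After round 1: 2 messages still in flight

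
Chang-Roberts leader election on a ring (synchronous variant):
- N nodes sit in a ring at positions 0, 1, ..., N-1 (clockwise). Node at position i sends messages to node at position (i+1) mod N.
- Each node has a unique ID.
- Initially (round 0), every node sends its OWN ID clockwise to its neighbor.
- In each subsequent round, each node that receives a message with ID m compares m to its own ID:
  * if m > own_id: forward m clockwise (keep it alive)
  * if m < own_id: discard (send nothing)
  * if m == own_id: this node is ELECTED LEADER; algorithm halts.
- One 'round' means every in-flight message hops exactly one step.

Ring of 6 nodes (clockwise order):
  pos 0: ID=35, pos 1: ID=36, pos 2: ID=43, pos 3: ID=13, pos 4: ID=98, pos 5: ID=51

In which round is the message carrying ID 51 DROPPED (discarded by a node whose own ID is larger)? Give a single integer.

Answer: 5

Derivation:
Round 1: pos1(id36) recv 35: drop; pos2(id43) recv 36: drop; pos3(id13) recv 43: fwd; pos4(id98) recv 13: drop; pos5(id51) recv 98: fwd; pos0(id35) recv 51: fwd
Round 2: pos4(id98) recv 43: drop; pos0(id35) recv 98: fwd; pos1(id36) recv 51: fwd
Round 3: pos1(id36) recv 98: fwd; pos2(id43) recv 51: fwd
Round 4: pos2(id43) recv 98: fwd; pos3(id13) recv 51: fwd
Round 5: pos3(id13) recv 98: fwd; pos4(id98) recv 51: drop
Round 6: pos4(id98) recv 98: ELECTED
Message ID 51 originates at pos 5; dropped at pos 4 in round 5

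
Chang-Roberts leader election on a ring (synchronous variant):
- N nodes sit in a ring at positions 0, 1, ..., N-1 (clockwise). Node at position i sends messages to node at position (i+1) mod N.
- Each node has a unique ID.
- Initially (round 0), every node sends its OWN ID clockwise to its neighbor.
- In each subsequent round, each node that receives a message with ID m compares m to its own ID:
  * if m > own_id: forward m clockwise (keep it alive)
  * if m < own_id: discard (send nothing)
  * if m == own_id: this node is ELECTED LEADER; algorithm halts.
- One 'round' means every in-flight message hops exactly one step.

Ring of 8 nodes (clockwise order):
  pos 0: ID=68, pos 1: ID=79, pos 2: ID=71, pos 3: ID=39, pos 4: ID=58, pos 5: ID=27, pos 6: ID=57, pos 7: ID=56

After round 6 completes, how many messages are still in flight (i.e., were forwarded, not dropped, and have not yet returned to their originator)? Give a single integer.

Answer: 2

Derivation:
Round 1: pos1(id79) recv 68: drop; pos2(id71) recv 79: fwd; pos3(id39) recv 71: fwd; pos4(id58) recv 39: drop; pos5(id27) recv 58: fwd; pos6(id57) recv 27: drop; pos7(id56) recv 57: fwd; pos0(id68) recv 56: drop
Round 2: pos3(id39) recv 79: fwd; pos4(id58) recv 71: fwd; pos6(id57) recv 58: fwd; pos0(id68) recv 57: drop
Round 3: pos4(id58) recv 79: fwd; pos5(id27) recv 71: fwd; pos7(id56) recv 58: fwd
Round 4: pos5(id27) recv 79: fwd; pos6(id57) recv 71: fwd; pos0(id68) recv 58: drop
Round 5: pos6(id57) recv 79: fwd; pos7(id56) recv 71: fwd
Round 6: pos7(id56) recv 79: fwd; pos0(id68) recv 71: fwd
After round 6: 2 messages still in flight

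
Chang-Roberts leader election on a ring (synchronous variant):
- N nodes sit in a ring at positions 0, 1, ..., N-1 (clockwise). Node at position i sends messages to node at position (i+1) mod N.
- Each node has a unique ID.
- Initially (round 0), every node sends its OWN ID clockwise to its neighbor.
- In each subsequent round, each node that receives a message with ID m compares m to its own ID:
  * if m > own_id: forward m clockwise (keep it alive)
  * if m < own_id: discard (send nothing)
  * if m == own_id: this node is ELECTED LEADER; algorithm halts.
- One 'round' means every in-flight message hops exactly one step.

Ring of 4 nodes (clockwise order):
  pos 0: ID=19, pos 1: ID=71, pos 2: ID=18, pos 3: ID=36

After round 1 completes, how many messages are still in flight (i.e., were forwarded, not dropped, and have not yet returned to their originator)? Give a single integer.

Answer: 2

Derivation:
Round 1: pos1(id71) recv 19: drop; pos2(id18) recv 71: fwd; pos3(id36) recv 18: drop; pos0(id19) recv 36: fwd
After round 1: 2 messages still in flight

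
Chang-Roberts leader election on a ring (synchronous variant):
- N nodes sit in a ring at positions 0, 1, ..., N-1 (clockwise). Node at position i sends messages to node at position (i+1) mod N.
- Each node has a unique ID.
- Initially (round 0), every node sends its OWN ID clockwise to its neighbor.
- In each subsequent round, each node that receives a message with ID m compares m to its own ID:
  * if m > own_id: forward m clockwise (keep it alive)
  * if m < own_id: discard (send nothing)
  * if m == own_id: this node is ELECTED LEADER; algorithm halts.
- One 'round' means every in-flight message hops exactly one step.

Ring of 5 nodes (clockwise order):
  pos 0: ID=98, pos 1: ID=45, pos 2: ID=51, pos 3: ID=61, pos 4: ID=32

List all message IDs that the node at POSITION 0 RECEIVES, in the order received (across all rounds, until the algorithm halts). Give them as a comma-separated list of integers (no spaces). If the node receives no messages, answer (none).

Answer: 32,61,98

Derivation:
Round 1: pos1(id45) recv 98: fwd; pos2(id51) recv 45: drop; pos3(id61) recv 51: drop; pos4(id32) recv 61: fwd; pos0(id98) recv 32: drop
Round 2: pos2(id51) recv 98: fwd; pos0(id98) recv 61: drop
Round 3: pos3(id61) recv 98: fwd
Round 4: pos4(id32) recv 98: fwd
Round 5: pos0(id98) recv 98: ELECTED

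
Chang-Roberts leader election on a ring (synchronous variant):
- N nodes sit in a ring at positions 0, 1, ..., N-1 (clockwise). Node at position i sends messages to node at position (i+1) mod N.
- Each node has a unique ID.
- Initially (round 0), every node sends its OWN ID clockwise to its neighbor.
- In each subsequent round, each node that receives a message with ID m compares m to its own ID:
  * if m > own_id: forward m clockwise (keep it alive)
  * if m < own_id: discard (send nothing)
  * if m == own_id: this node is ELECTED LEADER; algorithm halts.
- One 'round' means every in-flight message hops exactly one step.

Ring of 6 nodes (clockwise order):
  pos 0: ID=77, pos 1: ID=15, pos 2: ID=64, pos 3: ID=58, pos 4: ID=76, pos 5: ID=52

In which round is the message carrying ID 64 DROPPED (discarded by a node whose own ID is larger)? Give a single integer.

Round 1: pos1(id15) recv 77: fwd; pos2(id64) recv 15: drop; pos3(id58) recv 64: fwd; pos4(id76) recv 58: drop; pos5(id52) recv 76: fwd; pos0(id77) recv 52: drop
Round 2: pos2(id64) recv 77: fwd; pos4(id76) recv 64: drop; pos0(id77) recv 76: drop
Round 3: pos3(id58) recv 77: fwd
Round 4: pos4(id76) recv 77: fwd
Round 5: pos5(id52) recv 77: fwd
Round 6: pos0(id77) recv 77: ELECTED
Message ID 64 originates at pos 2; dropped at pos 4 in round 2

Answer: 2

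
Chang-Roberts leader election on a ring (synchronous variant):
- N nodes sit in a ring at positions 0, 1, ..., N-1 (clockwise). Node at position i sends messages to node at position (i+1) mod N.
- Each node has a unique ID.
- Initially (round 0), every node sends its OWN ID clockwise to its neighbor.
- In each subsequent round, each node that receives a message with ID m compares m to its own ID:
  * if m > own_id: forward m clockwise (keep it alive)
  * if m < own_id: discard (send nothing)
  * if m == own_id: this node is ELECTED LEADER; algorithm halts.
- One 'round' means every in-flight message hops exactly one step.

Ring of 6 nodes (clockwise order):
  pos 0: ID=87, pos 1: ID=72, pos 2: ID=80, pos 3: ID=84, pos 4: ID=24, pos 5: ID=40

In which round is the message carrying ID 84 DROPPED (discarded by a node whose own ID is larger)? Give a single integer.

Round 1: pos1(id72) recv 87: fwd; pos2(id80) recv 72: drop; pos3(id84) recv 80: drop; pos4(id24) recv 84: fwd; pos5(id40) recv 24: drop; pos0(id87) recv 40: drop
Round 2: pos2(id80) recv 87: fwd; pos5(id40) recv 84: fwd
Round 3: pos3(id84) recv 87: fwd; pos0(id87) recv 84: drop
Round 4: pos4(id24) recv 87: fwd
Round 5: pos5(id40) recv 87: fwd
Round 6: pos0(id87) recv 87: ELECTED
Message ID 84 originates at pos 3; dropped at pos 0 in round 3

Answer: 3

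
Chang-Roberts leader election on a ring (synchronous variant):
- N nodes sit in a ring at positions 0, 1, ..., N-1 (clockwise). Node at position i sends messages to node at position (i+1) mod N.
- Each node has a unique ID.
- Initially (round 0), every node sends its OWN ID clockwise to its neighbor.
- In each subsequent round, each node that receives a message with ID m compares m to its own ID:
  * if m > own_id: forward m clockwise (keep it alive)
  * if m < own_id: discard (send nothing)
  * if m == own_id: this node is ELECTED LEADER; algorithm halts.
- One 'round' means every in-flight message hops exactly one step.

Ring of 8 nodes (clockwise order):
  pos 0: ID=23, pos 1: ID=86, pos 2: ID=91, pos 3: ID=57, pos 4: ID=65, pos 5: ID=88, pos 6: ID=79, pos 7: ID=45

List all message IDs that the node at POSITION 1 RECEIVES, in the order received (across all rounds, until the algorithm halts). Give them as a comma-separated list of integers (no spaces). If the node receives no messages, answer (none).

Answer: 23,45,79,88,91

Derivation:
Round 1: pos1(id86) recv 23: drop; pos2(id91) recv 86: drop; pos3(id57) recv 91: fwd; pos4(id65) recv 57: drop; pos5(id88) recv 65: drop; pos6(id79) recv 88: fwd; pos7(id45) recv 79: fwd; pos0(id23) recv 45: fwd
Round 2: pos4(id65) recv 91: fwd; pos7(id45) recv 88: fwd; pos0(id23) recv 79: fwd; pos1(id86) recv 45: drop
Round 3: pos5(id88) recv 91: fwd; pos0(id23) recv 88: fwd; pos1(id86) recv 79: drop
Round 4: pos6(id79) recv 91: fwd; pos1(id86) recv 88: fwd
Round 5: pos7(id45) recv 91: fwd; pos2(id91) recv 88: drop
Round 6: pos0(id23) recv 91: fwd
Round 7: pos1(id86) recv 91: fwd
Round 8: pos2(id91) recv 91: ELECTED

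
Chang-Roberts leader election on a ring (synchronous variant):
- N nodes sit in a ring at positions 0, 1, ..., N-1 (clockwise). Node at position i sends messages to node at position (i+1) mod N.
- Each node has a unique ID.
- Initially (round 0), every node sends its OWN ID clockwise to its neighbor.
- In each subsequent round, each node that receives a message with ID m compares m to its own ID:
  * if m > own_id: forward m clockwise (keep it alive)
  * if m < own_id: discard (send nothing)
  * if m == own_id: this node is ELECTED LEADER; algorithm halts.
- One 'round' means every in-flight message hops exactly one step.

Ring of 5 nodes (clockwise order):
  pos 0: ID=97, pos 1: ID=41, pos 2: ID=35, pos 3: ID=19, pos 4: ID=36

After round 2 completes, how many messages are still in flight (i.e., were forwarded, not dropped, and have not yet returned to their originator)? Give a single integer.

Answer: 2

Derivation:
Round 1: pos1(id41) recv 97: fwd; pos2(id35) recv 41: fwd; pos3(id19) recv 35: fwd; pos4(id36) recv 19: drop; pos0(id97) recv 36: drop
Round 2: pos2(id35) recv 97: fwd; pos3(id19) recv 41: fwd; pos4(id36) recv 35: drop
After round 2: 2 messages still in flight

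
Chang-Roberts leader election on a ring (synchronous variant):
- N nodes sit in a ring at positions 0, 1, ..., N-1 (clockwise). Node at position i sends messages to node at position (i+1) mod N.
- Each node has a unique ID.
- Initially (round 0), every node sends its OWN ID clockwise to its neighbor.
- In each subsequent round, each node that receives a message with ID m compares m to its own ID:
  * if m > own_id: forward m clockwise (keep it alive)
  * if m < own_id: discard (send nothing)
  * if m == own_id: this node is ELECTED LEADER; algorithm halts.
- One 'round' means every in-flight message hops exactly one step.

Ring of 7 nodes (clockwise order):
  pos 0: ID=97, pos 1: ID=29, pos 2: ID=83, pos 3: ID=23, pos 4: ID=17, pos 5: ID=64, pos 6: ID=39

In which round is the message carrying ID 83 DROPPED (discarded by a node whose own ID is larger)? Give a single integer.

Round 1: pos1(id29) recv 97: fwd; pos2(id83) recv 29: drop; pos3(id23) recv 83: fwd; pos4(id17) recv 23: fwd; pos5(id64) recv 17: drop; pos6(id39) recv 64: fwd; pos0(id97) recv 39: drop
Round 2: pos2(id83) recv 97: fwd; pos4(id17) recv 83: fwd; pos5(id64) recv 23: drop; pos0(id97) recv 64: drop
Round 3: pos3(id23) recv 97: fwd; pos5(id64) recv 83: fwd
Round 4: pos4(id17) recv 97: fwd; pos6(id39) recv 83: fwd
Round 5: pos5(id64) recv 97: fwd; pos0(id97) recv 83: drop
Round 6: pos6(id39) recv 97: fwd
Round 7: pos0(id97) recv 97: ELECTED
Message ID 83 originates at pos 2; dropped at pos 0 in round 5

Answer: 5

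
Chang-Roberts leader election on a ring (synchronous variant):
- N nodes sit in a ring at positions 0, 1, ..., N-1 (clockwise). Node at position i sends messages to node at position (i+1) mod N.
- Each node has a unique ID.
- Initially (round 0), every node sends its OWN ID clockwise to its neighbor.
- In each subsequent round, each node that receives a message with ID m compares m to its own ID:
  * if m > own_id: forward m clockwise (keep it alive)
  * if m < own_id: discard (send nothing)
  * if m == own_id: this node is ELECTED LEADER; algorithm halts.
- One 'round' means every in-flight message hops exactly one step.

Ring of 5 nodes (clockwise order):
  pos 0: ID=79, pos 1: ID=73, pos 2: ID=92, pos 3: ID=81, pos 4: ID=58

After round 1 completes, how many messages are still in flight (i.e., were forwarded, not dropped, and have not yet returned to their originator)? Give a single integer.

Answer: 3

Derivation:
Round 1: pos1(id73) recv 79: fwd; pos2(id92) recv 73: drop; pos3(id81) recv 92: fwd; pos4(id58) recv 81: fwd; pos0(id79) recv 58: drop
After round 1: 3 messages still in flight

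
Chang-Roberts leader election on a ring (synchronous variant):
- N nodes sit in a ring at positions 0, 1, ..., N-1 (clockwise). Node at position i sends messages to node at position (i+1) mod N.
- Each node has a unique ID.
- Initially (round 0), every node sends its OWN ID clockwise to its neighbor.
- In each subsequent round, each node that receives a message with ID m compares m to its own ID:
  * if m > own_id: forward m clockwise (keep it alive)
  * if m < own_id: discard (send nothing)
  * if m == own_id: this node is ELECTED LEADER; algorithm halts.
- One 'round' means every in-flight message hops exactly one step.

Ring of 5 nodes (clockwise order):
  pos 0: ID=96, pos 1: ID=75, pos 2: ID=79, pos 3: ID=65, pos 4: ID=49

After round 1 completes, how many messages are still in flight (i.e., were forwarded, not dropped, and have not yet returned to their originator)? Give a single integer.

Round 1: pos1(id75) recv 96: fwd; pos2(id79) recv 75: drop; pos3(id65) recv 79: fwd; pos4(id49) recv 65: fwd; pos0(id96) recv 49: drop
After round 1: 3 messages still in flight

Answer: 3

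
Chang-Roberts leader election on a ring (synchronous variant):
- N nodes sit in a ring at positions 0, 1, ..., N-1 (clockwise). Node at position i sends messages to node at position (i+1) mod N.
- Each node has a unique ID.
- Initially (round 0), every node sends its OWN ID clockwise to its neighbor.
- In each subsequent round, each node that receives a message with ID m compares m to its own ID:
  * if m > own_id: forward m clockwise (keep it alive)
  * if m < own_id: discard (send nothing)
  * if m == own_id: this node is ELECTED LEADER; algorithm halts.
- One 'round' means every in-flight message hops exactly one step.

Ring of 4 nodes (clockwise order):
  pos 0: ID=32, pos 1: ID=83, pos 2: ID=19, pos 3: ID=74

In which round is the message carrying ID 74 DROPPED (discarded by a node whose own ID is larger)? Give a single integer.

Round 1: pos1(id83) recv 32: drop; pos2(id19) recv 83: fwd; pos3(id74) recv 19: drop; pos0(id32) recv 74: fwd
Round 2: pos3(id74) recv 83: fwd; pos1(id83) recv 74: drop
Round 3: pos0(id32) recv 83: fwd
Round 4: pos1(id83) recv 83: ELECTED
Message ID 74 originates at pos 3; dropped at pos 1 in round 2

Answer: 2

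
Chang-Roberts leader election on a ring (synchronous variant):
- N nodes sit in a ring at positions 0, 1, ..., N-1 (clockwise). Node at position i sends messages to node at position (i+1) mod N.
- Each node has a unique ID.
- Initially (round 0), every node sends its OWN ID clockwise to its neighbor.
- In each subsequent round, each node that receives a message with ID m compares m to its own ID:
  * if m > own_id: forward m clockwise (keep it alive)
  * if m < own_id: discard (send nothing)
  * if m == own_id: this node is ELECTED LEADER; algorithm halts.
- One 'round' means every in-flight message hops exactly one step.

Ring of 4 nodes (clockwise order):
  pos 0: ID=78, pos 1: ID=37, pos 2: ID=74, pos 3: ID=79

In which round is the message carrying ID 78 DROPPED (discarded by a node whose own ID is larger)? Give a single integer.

Answer: 3

Derivation:
Round 1: pos1(id37) recv 78: fwd; pos2(id74) recv 37: drop; pos3(id79) recv 74: drop; pos0(id78) recv 79: fwd
Round 2: pos2(id74) recv 78: fwd; pos1(id37) recv 79: fwd
Round 3: pos3(id79) recv 78: drop; pos2(id74) recv 79: fwd
Round 4: pos3(id79) recv 79: ELECTED
Message ID 78 originates at pos 0; dropped at pos 3 in round 3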